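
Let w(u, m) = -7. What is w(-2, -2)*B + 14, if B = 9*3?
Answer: -175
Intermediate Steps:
B = 27
w(-2, -2)*B + 14 = -7*27 + 14 = -189 + 14 = -175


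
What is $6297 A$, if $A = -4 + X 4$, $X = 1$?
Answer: $0$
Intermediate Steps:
$A = 0$ ($A = -4 + 1 \cdot 4 = -4 + 4 = 0$)
$6297 A = 6297 \cdot 0 = 0$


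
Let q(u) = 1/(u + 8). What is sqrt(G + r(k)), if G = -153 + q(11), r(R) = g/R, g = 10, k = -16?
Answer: I*sqrt(887034)/76 ≈ 12.392*I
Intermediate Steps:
r(R) = 10/R
q(u) = 1/(8 + u)
G = -2906/19 (G = -153 + 1/(8 + 11) = -153 + 1/19 = -2906/19 ≈ -152.95)
sqrt(G + r(k)) = sqrt(-2906/19 + 10/(-16)) = sqrt(-2906/19 + 10*(-1/16)) = sqrt(-2906/19 - 5/8) = sqrt(-23343/152) = I*sqrt(887034)/76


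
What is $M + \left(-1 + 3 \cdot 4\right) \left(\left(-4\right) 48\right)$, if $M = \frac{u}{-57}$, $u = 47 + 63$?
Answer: $- \frac{120494}{57} \approx -2113.9$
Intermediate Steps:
$u = 110$
$M = - \frac{110}{57}$ ($M = \frac{110}{-57} = 110 \left(- \frac{1}{57}\right) = - \frac{110}{57} \approx -1.9298$)
$M + \left(-1 + 3 \cdot 4\right) \left(\left(-4\right) 48\right) = - \frac{110}{57} + \left(-1 + 3 \cdot 4\right) \left(\left(-4\right) 48\right) = - \frac{110}{57} + \left(-1 + 12\right) \left(-192\right) = - \frac{110}{57} + 11 \left(-192\right) = - \frac{110}{57} - 2112 = - \frac{120494}{57}$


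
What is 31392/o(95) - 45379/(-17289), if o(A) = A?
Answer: 547047293/1642455 ≈ 333.07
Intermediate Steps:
31392/o(95) - 45379/(-17289) = 31392/95 - 45379/(-17289) = 31392*(1/95) - 45379*(-1/17289) = 31392/95 + 45379/17289 = 547047293/1642455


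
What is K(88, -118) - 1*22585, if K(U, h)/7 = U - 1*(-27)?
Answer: -21780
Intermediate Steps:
K(U, h) = 189 + 7*U (K(U, h) = 7*(U - 1*(-27)) = 7*(U + 27) = 7*(27 + U) = 189 + 7*U)
K(88, -118) - 1*22585 = (189 + 7*88) - 1*22585 = (189 + 616) - 22585 = 805 - 22585 = -21780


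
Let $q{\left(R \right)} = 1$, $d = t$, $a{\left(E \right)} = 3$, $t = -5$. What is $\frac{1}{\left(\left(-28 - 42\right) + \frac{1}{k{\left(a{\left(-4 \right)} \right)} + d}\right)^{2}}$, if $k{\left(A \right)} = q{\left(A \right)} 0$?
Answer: $\frac{25}{123201} \approx 0.00020292$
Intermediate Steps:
$d = -5$
$k{\left(A \right)} = 0$ ($k{\left(A \right)} = 1 \cdot 0 = 0$)
$\frac{1}{\left(\left(-28 - 42\right) + \frac{1}{k{\left(a{\left(-4 \right)} \right)} + d}\right)^{2}} = \frac{1}{\left(\left(-28 - 42\right) + \frac{1}{0 - 5}\right)^{2}} = \frac{1}{\left(\left(-28 - 42\right) + \frac{1}{-5}\right)^{2}} = \frac{1}{\left(-70 - \frac{1}{5}\right)^{2}} = \frac{1}{\left(- \frac{351}{5}\right)^{2}} = \frac{1}{\frac{123201}{25}} = \frac{25}{123201}$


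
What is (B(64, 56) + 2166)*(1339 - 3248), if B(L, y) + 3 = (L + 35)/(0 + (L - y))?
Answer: -33222327/8 ≈ -4.1528e+6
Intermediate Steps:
B(L, y) = -3 + (35 + L)/(L - y) (B(L, y) = -3 + (L + 35)/(0 + (L - y)) = -3 + (35 + L)/(L - y))
(B(64, 56) + 2166)*(1339 - 3248) = ((35 - 2*64 + 3*56)/(64 - 1*56) + 2166)*(1339 - 3248) = ((35 - 128 + 168)/(64 - 56) + 2166)*(-1909) = (75/8 + 2166)*(-1909) = (17403/8)*(-1909) = -33222327/8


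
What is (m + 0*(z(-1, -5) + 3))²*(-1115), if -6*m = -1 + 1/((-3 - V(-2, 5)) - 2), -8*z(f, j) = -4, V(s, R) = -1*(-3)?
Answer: -10035/256 ≈ -39.199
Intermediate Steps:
V(s, R) = 3
z(f, j) = ½ (z(f, j) = -⅛*(-4) = ½)
m = 3/16 (m = -(-1 + 1/((-3 - 1*3) - 2))/6 = -(-1 + 1/((-3 - 3) - 2))/6 = -(-1 + 1/(-6 - 2))/6 = -(-1 + 1/(-8))/6 = -(-1 - ⅛)/6 = -⅙*(-9/8) = 3/16 ≈ 0.18750)
(m + 0*(z(-1, -5) + 3))²*(-1115) = (3/16 + 0*(½ + 3))²*(-1115) = (3/16 + 0*(7/2))²*(-1115) = (3/16 + 0)²*(-1115) = (3/16)²*(-1115) = (9/256)*(-1115) = -10035/256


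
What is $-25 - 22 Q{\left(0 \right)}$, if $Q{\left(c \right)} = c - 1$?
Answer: $-3$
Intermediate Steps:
$Q{\left(c \right)} = -1 + c$
$-25 - 22 Q{\left(0 \right)} = -25 - 22 \left(-1 + 0\right) = -25 - -22 = -25 + 22 = -3$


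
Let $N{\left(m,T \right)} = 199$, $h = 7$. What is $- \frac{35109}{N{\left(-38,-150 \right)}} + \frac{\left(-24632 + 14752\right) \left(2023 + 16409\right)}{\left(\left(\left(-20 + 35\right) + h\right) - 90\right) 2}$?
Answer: $\frac{4529343627}{3383} \approx 1.3389 \cdot 10^{6}$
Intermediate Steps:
$- \frac{35109}{N{\left(-38,-150 \right)}} + \frac{\left(-24632 + 14752\right) \left(2023 + 16409\right)}{\left(\left(\left(-20 + 35\right) + h\right) - 90\right) 2} = - \frac{35109}{199} + \frac{\left(-24632 + 14752\right) \left(2023 + 16409\right)}{\left(\left(\left(-20 + 35\right) + 7\right) - 90\right) 2} = \left(-35109\right) \frac{1}{199} + \frac{\left(-9880\right) 18432}{\left(\left(15 + 7\right) - 90\right) 2} = - \frac{35109}{199} - \frac{182108160}{\left(22 - 90\right) 2} = - \frac{35109}{199} - \frac{182108160}{\left(-68\right) 2} = - \frac{35109}{199} - \frac{182108160}{-136} = - \frac{35109}{199} - - \frac{22763520}{17} = - \frac{35109}{199} + \frac{22763520}{17} = \frac{4529343627}{3383}$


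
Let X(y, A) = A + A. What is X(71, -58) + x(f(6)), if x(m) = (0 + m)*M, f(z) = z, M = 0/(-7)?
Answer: -116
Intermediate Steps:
X(y, A) = 2*A
M = 0 (M = 0*(-⅐) = 0)
x(m) = 0 (x(m) = (0 + m)*0 = m*0 = 0)
X(71, -58) + x(f(6)) = 2*(-58) + 0 = -116 + 0 = -116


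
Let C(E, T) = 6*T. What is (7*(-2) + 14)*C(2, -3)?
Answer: 0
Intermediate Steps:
(7*(-2) + 14)*C(2, -3) = (7*(-2) + 14)*(6*(-3)) = (-14 + 14)*(-18) = 0*(-18) = 0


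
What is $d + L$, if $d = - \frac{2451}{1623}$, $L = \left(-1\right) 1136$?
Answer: $- \frac{615393}{541} \approx -1137.5$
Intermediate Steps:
$L = -1136$
$d = - \frac{817}{541}$ ($d = \left(-2451\right) \frac{1}{1623} = - \frac{817}{541} \approx -1.5102$)
$d + L = - \frac{817}{541} - 1136 = - \frac{615393}{541}$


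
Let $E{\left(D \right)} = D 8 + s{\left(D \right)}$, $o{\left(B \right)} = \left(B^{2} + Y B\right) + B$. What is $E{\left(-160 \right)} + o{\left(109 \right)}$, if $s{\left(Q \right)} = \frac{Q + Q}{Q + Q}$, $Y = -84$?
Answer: $1555$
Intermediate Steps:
$s{\left(Q \right)} = 1$ ($s{\left(Q \right)} = \frac{2 Q}{2 Q} = 2 Q \frac{1}{2 Q} = 1$)
$o{\left(B \right)} = B^{2} - 83 B$ ($o{\left(B \right)} = \left(B^{2} - 84 B\right) + B = B^{2} - 83 B$)
$E{\left(D \right)} = 1 + 8 D$ ($E{\left(D \right)} = D 8 + 1 = 8 D + 1 = 1 + 8 D$)
$E{\left(-160 \right)} + o{\left(109 \right)} = \left(1 + 8 \left(-160\right)\right) + 109 \left(-83 + 109\right) = \left(1 - 1280\right) + 109 \cdot 26 = -1279 + 2834 = 1555$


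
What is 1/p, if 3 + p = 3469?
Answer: 1/3466 ≈ 0.00028852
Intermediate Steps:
p = 3466 (p = -3 + 3469 = 3466)
1/p = 1/3466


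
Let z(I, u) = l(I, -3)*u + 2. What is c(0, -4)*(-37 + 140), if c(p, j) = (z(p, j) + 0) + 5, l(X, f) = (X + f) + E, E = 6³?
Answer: -87035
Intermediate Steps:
E = 216
l(X, f) = 216 + X + f (l(X, f) = (X + f) + 216 = 216 + X + f)
z(I, u) = 2 + u*(213 + I) (z(I, u) = (216 + I - 3)*u + 2 = (213 + I)*u + 2 = u*(213 + I) + 2 = 2 + u*(213 + I))
c(p, j) = 7 + j*(213 + p) (c(p, j) = ((2 + j*(213 + p)) + 0) + 5 = (2 + j*(213 + p)) + 5 = 7 + j*(213 + p))
c(0, -4)*(-37 + 140) = (7 - 4*(213 + 0))*(-37 + 140) = (7 - 4*213)*103 = (7 - 852)*103 = -845*103 = -87035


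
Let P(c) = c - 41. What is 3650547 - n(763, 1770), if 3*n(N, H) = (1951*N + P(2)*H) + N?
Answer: 9531295/3 ≈ 3.1771e+6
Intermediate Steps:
P(c) = -41 + c
n(N, H) = -13*H + 1952*N/3 (n(N, H) = ((1951*N + (-41 + 2)*H) + N)/3 = ((1951*N - 39*H) + N)/3 = ((-39*H + 1951*N) + N)/3 = (-39*H + 1952*N)/3 = -13*H + 1952*N/3)
3650547 - n(763, 1770) = 3650547 - (-13*1770 + (1952/3)*763) = 3650547 - (-23010 + 1489376/3) = 3650547 - 1*1420346/3 = 3650547 - 1420346/3 = 9531295/3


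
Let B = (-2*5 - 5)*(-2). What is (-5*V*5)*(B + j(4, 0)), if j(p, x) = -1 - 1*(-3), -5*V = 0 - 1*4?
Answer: -640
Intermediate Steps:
V = ⅘ (V = -(0 - 1*4)/5 = -(0 - 4)/5 = -⅕*(-4) = ⅘ ≈ 0.80000)
B = 30 (B = (-10 - 5)*(-2) = -15*(-2) = 30)
j(p, x) = 2 (j(p, x) = -1 + 3 = 2)
(-5*V*5)*(B + j(4, 0)) = (-5*⅘*5)*(30 + 2) = -4*5*32 = -20*32 = -640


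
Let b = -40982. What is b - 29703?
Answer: -70685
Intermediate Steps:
b - 29703 = -40982 - 29703 = -70685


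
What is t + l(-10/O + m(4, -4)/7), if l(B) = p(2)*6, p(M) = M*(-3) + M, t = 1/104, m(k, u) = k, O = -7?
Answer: -2495/104 ≈ -23.990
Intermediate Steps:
t = 1/104 ≈ 0.0096154
p(M) = -2*M (p(M) = -3*M + M = -2*M)
l(B) = -24 (l(B) = -2*2*6 = -4*6 = -24)
t + l(-10/O + m(4, -4)/7) = 1/104 - 24 = -2495/104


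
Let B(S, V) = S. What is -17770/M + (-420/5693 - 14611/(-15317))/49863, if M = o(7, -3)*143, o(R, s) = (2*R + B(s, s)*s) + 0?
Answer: -7024034308662593/1300063270417197 ≈ -5.4028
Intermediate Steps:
o(R, s) = s**2 + 2*R (o(R, s) = (2*R + s*s) + 0 = (2*R + s**2) + 0 = (s**2 + 2*R) + 0 = s**2 + 2*R)
M = 3289 (M = ((-3)**2 + 2*7)*143 = (9 + 14)*143 = 23*143 = 3289)
-17770/M + (-420/5693 - 14611/(-15317))/49863 = -17770/3289 + (-420/5693 - 14611/(-15317))/49863 = -17770*1/3289 + (-420*1/5693 - 14611*(-1/15317))*(1/49863) = -17770/3289 + (-420/5693 + 14611/15317)*(1/49863) = -17770/3289 + (76747283/87199681)*(1/49863) = -17770/3289 + 76747283/4348037693703 = -7024034308662593/1300063270417197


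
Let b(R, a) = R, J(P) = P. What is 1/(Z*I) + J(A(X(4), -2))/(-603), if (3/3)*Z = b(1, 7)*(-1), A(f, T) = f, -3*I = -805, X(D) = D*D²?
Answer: -53329/485415 ≈ -0.10986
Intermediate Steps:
X(D) = D³
I = 805/3 (I = -⅓*(-805) = 805/3 ≈ 268.33)
Z = -1 (Z = 1*(-1) = -1)
1/(Z*I) + J(A(X(4), -2))/(-603) = 1/((-1)*(805/3)) + 4³/(-603) = -1*3/805 + 64*(-1/603) = -3/805 - 64/603 = -53329/485415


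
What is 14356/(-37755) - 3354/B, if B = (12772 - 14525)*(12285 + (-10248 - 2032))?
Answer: 159986/66184515 ≈ 0.0024173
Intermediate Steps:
B = -8765 (B = -1753*(12285 - 12280) = -1753*5 = -8765)
14356/(-37755) - 3354/B = 14356/(-37755) - 3354/(-8765) = 14356*(-1/37755) - 3354*(-1/8765) = -14356/37755 + 3354/8765 = 159986/66184515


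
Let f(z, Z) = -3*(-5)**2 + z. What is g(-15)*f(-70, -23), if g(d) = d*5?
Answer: 10875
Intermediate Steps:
g(d) = 5*d
f(z, Z) = -75 + z (f(z, Z) = -3*25 + z = -75 + z)
g(-15)*f(-70, -23) = (5*(-15))*(-75 - 70) = -75*(-145) = 10875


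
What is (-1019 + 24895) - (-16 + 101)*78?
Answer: 17246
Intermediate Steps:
(-1019 + 24895) - (-16 + 101)*78 = 23876 - 85*78 = 23876 - 1*6630 = 23876 - 6630 = 17246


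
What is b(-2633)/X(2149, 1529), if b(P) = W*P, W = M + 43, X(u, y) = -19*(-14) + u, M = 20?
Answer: -7899/115 ≈ -68.687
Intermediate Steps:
X(u, y) = 266 + u
W = 63 (W = 20 + 43 = 63)
b(P) = 63*P
b(-2633)/X(2149, 1529) = (63*(-2633))/(266 + 2149) = -165879/2415 = -165879*1/2415 = -7899/115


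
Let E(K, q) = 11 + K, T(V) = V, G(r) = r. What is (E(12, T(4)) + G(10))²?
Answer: 1089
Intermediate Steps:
(E(12, T(4)) + G(10))² = ((11 + 12) + 10)² = (23 + 10)² = 33² = 1089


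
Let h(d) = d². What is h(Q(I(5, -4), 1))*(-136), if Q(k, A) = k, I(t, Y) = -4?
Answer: -2176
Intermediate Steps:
h(Q(I(5, -4), 1))*(-136) = (-4)²*(-136) = 16*(-136) = -2176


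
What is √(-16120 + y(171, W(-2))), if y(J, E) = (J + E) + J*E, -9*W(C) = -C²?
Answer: I*√142853/3 ≈ 125.99*I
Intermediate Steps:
W(C) = C²/9 (W(C) = -(-1)*C²/9 = C²/9)
y(J, E) = E + J + E*J (y(J, E) = (E + J) + E*J = E + J + E*J)
√(-16120 + y(171, W(-2))) = √(-16120 + ((⅑)*(-2)² + 171 + ((⅑)*(-2)²)*171)) = √(-16120 + ((⅑)*4 + 171 + ((⅑)*4)*171)) = √(-16120 + (4/9 + 171 + (4/9)*171)) = √(-16120 + (4/9 + 171 + 76)) = √(-16120 + 2227/9) = √(-142853/9) = I*√142853/3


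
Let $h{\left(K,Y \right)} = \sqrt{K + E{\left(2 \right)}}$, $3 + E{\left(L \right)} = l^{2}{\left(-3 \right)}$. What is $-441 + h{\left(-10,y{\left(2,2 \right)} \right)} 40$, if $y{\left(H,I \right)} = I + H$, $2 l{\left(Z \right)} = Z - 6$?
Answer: $-441 + 20 \sqrt{29} \approx -333.3$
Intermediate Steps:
$l{\left(Z \right)} = -3 + \frac{Z}{2}$ ($l{\left(Z \right)} = \frac{Z - 6}{2} = \frac{-6 + Z}{2} = -3 + \frac{Z}{2}$)
$E{\left(L \right)} = \frac{69}{4}$ ($E{\left(L \right)} = -3 + \left(-3 + \frac{1}{2} \left(-3\right)\right)^{2} = -3 + \left(-3 - \frac{3}{2}\right)^{2} = -3 + \left(- \frac{9}{2}\right)^{2} = -3 + \frac{81}{4} = \frac{69}{4}$)
$y{\left(H,I \right)} = H + I$
$h{\left(K,Y \right)} = \sqrt{\frac{69}{4} + K}$ ($h{\left(K,Y \right)} = \sqrt{K + \frac{69}{4}} = \sqrt{\frac{69}{4} + K}$)
$-441 + h{\left(-10,y{\left(2,2 \right)} \right)} 40 = -441 + \frac{\sqrt{69 + 4 \left(-10\right)}}{2} \cdot 40 = -441 + \frac{\sqrt{69 - 40}}{2} \cdot 40 = -441 + \frac{\sqrt{29}}{2} \cdot 40 = -441 + 20 \sqrt{29}$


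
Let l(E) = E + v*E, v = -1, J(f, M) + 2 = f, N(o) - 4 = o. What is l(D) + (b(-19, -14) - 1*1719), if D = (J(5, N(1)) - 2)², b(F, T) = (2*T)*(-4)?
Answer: -1607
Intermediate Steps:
N(o) = 4 + o
J(f, M) = -2 + f
b(F, T) = -8*T
D = 1 (D = ((-2 + 5) - 2)² = (3 - 2)² = 1² = 1)
l(E) = 0 (l(E) = E - E = 0)
l(D) + (b(-19, -14) - 1*1719) = 0 + (-8*(-14) - 1*1719) = 0 + (112 - 1719) = 0 - 1607 = -1607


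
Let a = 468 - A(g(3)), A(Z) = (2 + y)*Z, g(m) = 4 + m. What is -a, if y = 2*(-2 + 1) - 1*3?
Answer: -489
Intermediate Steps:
y = -5 (y = 2*(-1) - 3 = -2 - 3 = -5)
A(Z) = -3*Z (A(Z) = (2 - 5)*Z = -3*Z)
a = 489 (a = 468 - (-3)*(4 + 3) = 468 - (-3)*7 = 468 - 1*(-21) = 468 + 21 = 489)
-a = -1*489 = -489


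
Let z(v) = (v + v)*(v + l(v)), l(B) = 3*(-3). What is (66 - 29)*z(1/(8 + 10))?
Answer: -5957/162 ≈ -36.772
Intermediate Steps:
l(B) = -9
z(v) = 2*v*(-9 + v) (z(v) = (v + v)*(v - 9) = (2*v)*(-9 + v) = 2*v*(-9 + v))
(66 - 29)*z(1/(8 + 10)) = (66 - 29)*(2*(-9 + 1/(8 + 10))/(8 + 10)) = 37*(2*(-9 + 1/18)/18) = 37*(2*(1/18)*(-9 + 1/18)) = 37*(2*(1/18)*(-161/18)) = 37*(-161/162) = -5957/162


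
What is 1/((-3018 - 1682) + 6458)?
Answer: 1/1758 ≈ 0.00056883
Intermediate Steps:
1/((-3018 - 1682) + 6458) = 1/(-4700 + 6458) = 1/1758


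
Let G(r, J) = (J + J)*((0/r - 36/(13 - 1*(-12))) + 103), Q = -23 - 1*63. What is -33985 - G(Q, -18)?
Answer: -758221/25 ≈ -30329.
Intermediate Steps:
Q = -86 (Q = -23 - 63 = -86)
G(r, J) = 5078*J/25 (G(r, J) = (2*J)*((0 - 36/(13 + 12)) + 103) = (2*J)*((0 - 36/25) + 103) = (2*J)*(-36/25 + 103) = (2*J)*(2539/25) = 5078*J/25)
-33985 - G(Q, -18) = -33985 - 5078*(-18)/25 = -33985 - 1*(-91404/25) = -33985 + 91404/25 = -758221/25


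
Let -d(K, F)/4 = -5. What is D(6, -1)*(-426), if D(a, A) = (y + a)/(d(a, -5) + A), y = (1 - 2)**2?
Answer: -2982/19 ≈ -156.95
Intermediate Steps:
d(K, F) = 20 (d(K, F) = -4*(-5) = 20)
y = 1 (y = (-1)**2 = 1)
D(a, A) = (1 + a)/(20 + A)
D(6, -1)*(-426) = ((1 + 6)/(20 - 1))*(-426) = (7/19)*(-426) = -2982/19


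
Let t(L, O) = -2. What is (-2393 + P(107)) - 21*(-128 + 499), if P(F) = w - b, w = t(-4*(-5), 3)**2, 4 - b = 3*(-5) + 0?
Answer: -10199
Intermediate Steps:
b = 19 (b = 4 - (3*(-5) + 0) = 4 - (-15 + 0) = 4 - 1*(-15) = 4 + 15 = 19)
w = 4 (w = (-2)**2 = 4)
P(F) = -15 (P(F) = 4 - 1*19 = 4 - 19 = -15)
(-2393 + P(107)) - 21*(-128 + 499) = (-2393 - 15) - 21*(-128 + 499) = -2408 - 21*371 = -2408 - 7791 = -10199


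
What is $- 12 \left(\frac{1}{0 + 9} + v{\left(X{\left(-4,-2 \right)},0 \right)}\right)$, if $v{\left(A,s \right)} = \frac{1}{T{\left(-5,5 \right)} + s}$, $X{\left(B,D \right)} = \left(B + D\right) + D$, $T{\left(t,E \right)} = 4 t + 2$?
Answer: $- \frac{2}{3} \approx -0.66667$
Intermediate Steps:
$T{\left(t,E \right)} = 2 + 4 t$
$X{\left(B,D \right)} = B + 2 D$
$v{\left(A,s \right)} = \frac{1}{-18 + s}$ ($v{\left(A,s \right)} = \frac{1}{\left(2 + 4 \left(-5\right)\right) + s} = \frac{1}{\left(2 - 20\right) + s} = \frac{1}{-18 + s}$)
$- 12 \left(\frac{1}{0 + 9} + v{\left(X{\left(-4,-2 \right)},0 \right)}\right) = - 12 \left(\frac{1}{0 + 9} + \frac{1}{-18 + 0}\right) = - 12 \left(\frac{1}{9} + \frac{1}{-18}\right) = - 12 \left(\frac{1}{9} - \frac{1}{18}\right) = \left(-12\right) \frac{1}{18} = - \frac{2}{3}$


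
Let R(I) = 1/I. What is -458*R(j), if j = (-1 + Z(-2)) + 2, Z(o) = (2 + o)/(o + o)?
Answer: -458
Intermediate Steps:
Z(o) = (2 + o)/(2*o) (Z(o) = (2 + o)/((2*o)) = (2 + o)*(1/(2*o)) = (2 + o)/(2*o))
j = 1 (j = (-1 + (1/2)*(2 - 2)/(-2)) + 2 = (-1 + (1/2)*(-1/2)*0) + 2 = (-1 + 0) + 2 = -1 + 2 = 1)
R(I) = 1/I
-458*R(j) = -458/1 = -458*1 = -458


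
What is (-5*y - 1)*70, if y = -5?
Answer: 1680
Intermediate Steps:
(-5*y - 1)*70 = (-5*(-5) - 1)*70 = (25 - 1)*70 = 24*70 = 1680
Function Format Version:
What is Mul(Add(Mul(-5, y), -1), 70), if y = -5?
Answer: 1680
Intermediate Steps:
Mul(Add(Mul(-5, y), -1), 70) = Mul(Add(Mul(-5, -5), -1), 70) = Mul(Add(25, -1), 70) = Mul(24, 70) = 1680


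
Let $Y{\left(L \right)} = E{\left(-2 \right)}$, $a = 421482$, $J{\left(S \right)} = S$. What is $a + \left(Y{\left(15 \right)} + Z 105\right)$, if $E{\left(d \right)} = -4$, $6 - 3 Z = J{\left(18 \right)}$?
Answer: $421058$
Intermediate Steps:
$Z = -4$ ($Z = 2 - 6 = -4$)
$Y{\left(L \right)} = -4$
$a + \left(Y{\left(15 \right)} + Z 105\right) = 421482 - 424 = 421058$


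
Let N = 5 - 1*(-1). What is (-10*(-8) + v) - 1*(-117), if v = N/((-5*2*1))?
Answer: 982/5 ≈ 196.40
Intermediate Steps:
N = 6 (N = 5 + 1 = 6)
v = -⅗ (v = 6/((-5*2*1)) = 6/((-10*1)) = 6/(-10) = 6*(-⅒) = -⅗ ≈ -0.60000)
(-10*(-8) + v) - 1*(-117) = (-10*(-8) - ⅗) - 1*(-117) = (80 - ⅗) + 117 = 397/5 + 117 = 982/5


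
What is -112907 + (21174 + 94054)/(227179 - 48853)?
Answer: -10067069227/89163 ≈ -1.1291e+5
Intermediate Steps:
-112907 + (21174 + 94054)/(227179 - 48853) = -112907 + 115228/178326 = -112907 + 115228*(1/178326) = -112907 + 57614/89163 = -10067069227/89163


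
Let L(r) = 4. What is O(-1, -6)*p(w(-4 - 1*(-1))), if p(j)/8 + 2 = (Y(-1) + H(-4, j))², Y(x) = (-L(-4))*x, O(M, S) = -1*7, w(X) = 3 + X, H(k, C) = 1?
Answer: -1288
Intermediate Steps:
O(M, S) = -7
Y(x) = -4*x (Y(x) = (-1*4)*x = -4*x)
p(j) = 184 (p(j) = -16 + 8*(-4*(-1) + 1)² = -16 + 8*(4 + 1)² = -16 + 8*5² = -16 + 8*25 = -16 + 200 = 184)
O(-1, -6)*p(w(-4 - 1*(-1))) = -7*184 = -1288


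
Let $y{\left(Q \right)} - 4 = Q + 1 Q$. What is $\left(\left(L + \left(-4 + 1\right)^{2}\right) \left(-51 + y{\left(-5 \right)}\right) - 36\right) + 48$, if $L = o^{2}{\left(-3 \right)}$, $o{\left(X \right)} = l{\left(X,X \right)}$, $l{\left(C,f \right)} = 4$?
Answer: $-1413$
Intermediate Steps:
$o{\left(X \right)} = 4$
$L = 16$ ($L = 4^{2} = 16$)
$y{\left(Q \right)} = 4 + 2 Q$ ($y{\left(Q \right)} = 4 + \left(Q + 1 Q\right) = 4 + \left(Q + Q\right) = 4 + 2 Q$)
$\left(\left(L + \left(-4 + 1\right)^{2}\right) \left(-51 + y{\left(-5 \right)}\right) - 36\right) + 48 = \left(\left(16 + \left(-4 + 1\right)^{2}\right) \left(-51 + \left(4 + 2 \left(-5\right)\right)\right) - 36\right) + 48 = \left(\left(16 + \left(-3\right)^{2}\right) \left(-51 + \left(4 - 10\right)\right) - 36\right) + 48 = \left(\left(16 + 9\right) \left(-51 - 6\right) - 36\right) + 48 = \left(25 \left(-57\right) - 36\right) + 48 = \left(-1425 - 36\right) + 48 = -1461 + 48 = -1413$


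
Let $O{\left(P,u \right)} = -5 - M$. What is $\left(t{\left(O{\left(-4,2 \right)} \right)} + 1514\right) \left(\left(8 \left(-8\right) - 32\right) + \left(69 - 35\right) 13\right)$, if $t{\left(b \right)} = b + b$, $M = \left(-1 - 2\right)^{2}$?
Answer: $514156$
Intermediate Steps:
$M = 9$ ($M = \left(-3\right)^{2} = 9$)
$O{\left(P,u \right)} = -14$ ($O{\left(P,u \right)} = -5 - 9 = -14$)
$t{\left(b \right)} = 2 b$
$\left(t{\left(O{\left(-4,2 \right)} \right)} + 1514\right) \left(\left(8 \left(-8\right) - 32\right) + \left(69 - 35\right) 13\right) = \left(2 \left(-14\right) + 1514\right) \left(\left(8 \left(-8\right) - 32\right) + \left(69 - 35\right) 13\right) = \left(-28 + 1514\right) \left(\left(-64 - 32\right) + \left(69 - 35\right) 13\right) = 1486 \left(-96 + 34 \cdot 13\right) = 1486 \left(-96 + 442\right) = 1486 \cdot 346 = 514156$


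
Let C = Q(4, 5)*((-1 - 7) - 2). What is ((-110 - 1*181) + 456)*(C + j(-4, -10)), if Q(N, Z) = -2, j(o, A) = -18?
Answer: 330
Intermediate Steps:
C = 20 (C = -2*((-1 - 7) - 2) = -2*(-8 - 2) = -2*(-10) = 20)
((-110 - 1*181) + 456)*(C + j(-4, -10)) = ((-110 - 1*181) + 456)*(20 - 18) = ((-110 - 181) + 456)*2 = (-291 + 456)*2 = 165*2 = 330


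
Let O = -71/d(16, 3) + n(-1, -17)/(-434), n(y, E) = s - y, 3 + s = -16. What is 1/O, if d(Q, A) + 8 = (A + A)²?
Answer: -868/2165 ≈ -0.40092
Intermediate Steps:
s = -19 (s = -3 - 16 = -19)
d(Q, A) = -8 + 4*A² (d(Q, A) = -8 + (A + A)² = -8 + (2*A)² = -8 + 4*A²)
n(y, E) = -19 - y
O = -2165/868 (O = -71/(-8 + 4*3²) + (-19 - 1*(-1))/(-434) = -71/(-8 + 4*9) + (-19 + 1)*(-1/434) = -71/(-8 + 36) - 18*(-1/434) = -71/28 + 9/217 = -2165/868 ≈ -2.4942)
1/O = 1/(-2165/868) = -868/2165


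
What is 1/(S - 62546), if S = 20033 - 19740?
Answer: -1/62253 ≈ -1.6063e-5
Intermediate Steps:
S = 293
1/(S - 62546) = 1/(293 - 62546) = 1/(-62253) = -1/62253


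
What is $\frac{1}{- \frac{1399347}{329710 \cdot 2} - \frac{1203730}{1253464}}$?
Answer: $- \frac{25829975965}{79618585144} \approx -0.32442$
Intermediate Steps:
$\frac{1}{- \frac{1399347}{329710 \cdot 2} - \frac{1203730}{1253464}} = \frac{1}{- \frac{1399347}{659420} - \frac{601865}{626732}} = \frac{1}{- \frac{79618585144}{25829975965}} = - \frac{25829975965}{79618585144}$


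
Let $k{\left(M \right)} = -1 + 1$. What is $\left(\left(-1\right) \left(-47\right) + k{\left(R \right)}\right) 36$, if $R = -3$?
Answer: $1692$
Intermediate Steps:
$k{\left(M \right)} = 0$
$\left(\left(-1\right) \left(-47\right) + k{\left(R \right)}\right) 36 = \left(\left(-1\right) \left(-47\right) + 0\right) 36 = \left(47 + 0\right) 36 = 47 \cdot 36 = 1692$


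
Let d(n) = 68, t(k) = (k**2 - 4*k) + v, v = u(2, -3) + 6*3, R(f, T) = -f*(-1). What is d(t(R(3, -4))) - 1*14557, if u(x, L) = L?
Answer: -14489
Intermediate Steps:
R(f, T) = f
v = 15 (v = -3 + 6*3 = -3 + 18 = 15)
t(k) = 15 + k**2 - 4*k (t(k) = (k**2 - 4*k) + 15 = 15 + k**2 - 4*k)
d(t(R(3, -4))) - 1*14557 = 68 - 1*14557 = 68 - 14557 = -14489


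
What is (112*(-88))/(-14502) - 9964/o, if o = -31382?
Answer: 113449730/113775441 ≈ 0.99714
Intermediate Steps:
(112*(-88))/(-14502) - 9964/o = (112*(-88))/(-14502) - 9964/(-31382) = -9856*(-1/14502) - 9964*(-1/31382) = 4928/7251 + 4982/15691 = 113449730/113775441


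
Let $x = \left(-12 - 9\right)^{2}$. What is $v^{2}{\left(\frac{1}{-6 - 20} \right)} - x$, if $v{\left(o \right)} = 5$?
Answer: $-416$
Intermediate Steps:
$x = 441$ ($x = \left(-21\right)^{2} = 441$)
$v^{2}{\left(\frac{1}{-6 - 20} \right)} - x = 5^{2} - 441 = 25 - 441 = -416$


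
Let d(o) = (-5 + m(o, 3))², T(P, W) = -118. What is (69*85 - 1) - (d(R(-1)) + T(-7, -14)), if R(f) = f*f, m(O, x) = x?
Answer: 5978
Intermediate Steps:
R(f) = f²
d(o) = 4 (d(o) = (-5 + 3)² = (-2)² = 4)
(69*85 - 1) - (d(R(-1)) + T(-7, -14)) = (69*85 - 1) - (4 - 118) = (5865 - 1) - 1*(-114) = 5864 + 114 = 5978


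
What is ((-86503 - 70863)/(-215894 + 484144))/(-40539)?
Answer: 78683/5437293375 ≈ 1.4471e-5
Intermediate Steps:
((-86503 - 70863)/(-215894 + 484144))/(-40539) = -157366/268250*(-1/40539) = -157366*1/268250*(-1/40539) = -78683/134125*(-1/40539) = 78683/5437293375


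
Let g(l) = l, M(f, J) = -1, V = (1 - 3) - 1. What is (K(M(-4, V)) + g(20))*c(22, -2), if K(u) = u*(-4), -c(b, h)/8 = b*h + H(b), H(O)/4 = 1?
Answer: 7680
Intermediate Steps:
H(O) = 4 (H(O) = 4*1 = 4)
c(b, h) = -32 - 8*b*h (c(b, h) = -8*(b*h + 4) = -8*(4 + b*h) = -32 - 8*b*h)
V = -3 (V = -2 - 1 = -3)
K(u) = -4*u
(K(M(-4, V)) + g(20))*c(22, -2) = (-4*(-1) + 20)*(-32 - 8*22*(-2)) = (4 + 20)*(-32 + 352) = 24*320 = 7680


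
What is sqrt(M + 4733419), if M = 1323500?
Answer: 3*sqrt(672991) ≈ 2461.1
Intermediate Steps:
sqrt(M + 4733419) = sqrt(1323500 + 4733419) = sqrt(6056919) = 3*sqrt(672991)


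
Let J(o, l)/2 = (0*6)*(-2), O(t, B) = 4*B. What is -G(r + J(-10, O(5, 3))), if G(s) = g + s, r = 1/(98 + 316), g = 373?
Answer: -154423/414 ≈ -373.00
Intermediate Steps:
J(o, l) = 0 (J(o, l) = 2*((0*6)*(-2)) = 2*(0*(-2)) = 2*0 = 0)
r = 1/414 ≈ 0.0024155
G(s) = 373 + s
-G(r + J(-10, O(5, 3))) = -(373 + (1/414 + 0)) = -(373 + 1/414) = -1*154423/414 = -154423/414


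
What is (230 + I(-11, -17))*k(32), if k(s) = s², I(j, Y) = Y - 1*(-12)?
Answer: 230400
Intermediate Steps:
I(j, Y) = 12 + Y (I(j, Y) = Y + 12 = 12 + Y)
(230 + I(-11, -17))*k(32) = (230 + (12 - 17))*32² = (230 - 5)*1024 = 225*1024 = 230400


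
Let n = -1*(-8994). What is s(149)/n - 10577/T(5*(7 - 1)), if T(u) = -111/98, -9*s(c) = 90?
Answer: 517927423/55463 ≈ 9338.3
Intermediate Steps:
s(c) = -10 (s(c) = -1/9*90 = -10)
n = 8994
T(u) = -111/98 (T(u) = -111*1/98 = -111/98)
s(149)/n - 10577/T(5*(7 - 1)) = -10/8994 - 10577/(-111/98) = -10*1/8994 - 10577*(-98/111) = -5/4497 + 1036546/111 = 517927423/55463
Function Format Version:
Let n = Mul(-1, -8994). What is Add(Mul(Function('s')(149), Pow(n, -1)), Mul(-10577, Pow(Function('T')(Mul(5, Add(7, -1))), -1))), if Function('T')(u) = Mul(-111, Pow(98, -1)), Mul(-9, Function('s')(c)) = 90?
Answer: Rational(517927423, 55463) ≈ 9338.3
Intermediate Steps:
Function('s')(c) = -10 (Function('s')(c) = Mul(Rational(-1, 9), 90) = -10)
n = 8994
Function('T')(u) = Rational(-111, 98) (Function('T')(u) = Mul(-111, Rational(1, 98)) = Rational(-111, 98))
Add(Mul(Function('s')(149), Pow(n, -1)), Mul(-10577, Pow(Function('T')(Mul(5, Add(7, -1))), -1))) = Add(Mul(-10, Pow(8994, -1)), Mul(-10577, Pow(Rational(-111, 98), -1))) = Add(Mul(-10, Rational(1, 8994)), Mul(-10577, Rational(-98, 111))) = Add(Rational(-5, 4497), Rational(1036546, 111)) = Rational(517927423, 55463)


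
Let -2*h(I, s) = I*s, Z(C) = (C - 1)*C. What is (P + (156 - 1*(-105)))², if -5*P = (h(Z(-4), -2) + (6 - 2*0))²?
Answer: 395641/25 ≈ 15826.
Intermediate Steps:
Z(C) = C*(-1 + C) (Z(C) = (-1 + C)*C = C*(-1 + C))
h(I, s) = -I*s/2
P = -676/5 (P = -(-½*(-4*(-1 - 4))*(-2) + (6 - 2*0))²/5 = -(-½*(-4*(-5))*(-2) + (6 + 0))²/5 = -(-½*20*(-2) + 6)²/5 = -(20 + 6)²/5 = -⅕*26² = -⅕*676 = -676/5 ≈ -135.20)
(P + (156 - 1*(-105)))² = (-676/5 + (156 - 1*(-105)))² = (-676/5 + (156 + 105))² = (-676/5 + 261)² = (629/5)² = 395641/25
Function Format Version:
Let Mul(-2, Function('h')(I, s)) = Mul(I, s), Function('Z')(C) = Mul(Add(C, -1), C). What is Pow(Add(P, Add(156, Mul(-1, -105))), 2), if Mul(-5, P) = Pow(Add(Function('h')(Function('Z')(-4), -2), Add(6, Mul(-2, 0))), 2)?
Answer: Rational(395641, 25) ≈ 15826.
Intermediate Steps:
Function('Z')(C) = Mul(C, Add(-1, C)) (Function('Z')(C) = Mul(Add(-1, C), C) = Mul(C, Add(-1, C)))
Function('h')(I, s) = Mul(Rational(-1, 2), I, s) (Function('h')(I, s) = Mul(Rational(-1, 2), Mul(I, s)) = Mul(Rational(-1, 2), I, s))
P = Rational(-676, 5) (P = Mul(Rational(-1, 5), Pow(Add(Mul(Rational(-1, 2), Mul(-4, Add(-1, -4)), -2), Add(6, Mul(-2, 0))), 2)) = Mul(Rational(-1, 5), Pow(Add(Mul(Rational(-1, 2), Mul(-4, -5), -2), Add(6, 0)), 2)) = Mul(Rational(-1, 5), Pow(Add(Mul(Rational(-1, 2), 20, -2), 6), 2)) = Mul(Rational(-1, 5), Pow(Add(20, 6), 2)) = Mul(Rational(-1, 5), Pow(26, 2)) = Mul(Rational(-1, 5), 676) = Rational(-676, 5) ≈ -135.20)
Pow(Add(P, Add(156, Mul(-1, -105))), 2) = Pow(Add(Rational(-676, 5), Add(156, Mul(-1, -105))), 2) = Pow(Add(Rational(-676, 5), Add(156, 105)), 2) = Pow(Add(Rational(-676, 5), 261), 2) = Pow(Rational(629, 5), 2) = Rational(395641, 25)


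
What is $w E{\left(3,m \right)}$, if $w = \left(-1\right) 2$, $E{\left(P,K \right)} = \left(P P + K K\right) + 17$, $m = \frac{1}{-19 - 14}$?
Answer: $- \frac{56630}{1089} \approx -52.002$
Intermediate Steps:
$m = - \frac{1}{33}$ ($m = \frac{1}{-33} = - \frac{1}{33} \approx -0.030303$)
$E{\left(P,K \right)} = 17 + K^{2} + P^{2}$ ($E{\left(P,K \right)} = \left(P^{2} + K^{2}\right) + 17 = \left(K^{2} + P^{2}\right) + 17 = 17 + K^{2} + P^{2}$)
$w = -2$
$w E{\left(3,m \right)} = - 2 \left(17 + \left(- \frac{1}{33}\right)^{2} + 3^{2}\right) = - 2 \left(17 + \frac{1}{1089} + 9\right) = \left(-2\right) \frac{28315}{1089} = - \frac{56630}{1089}$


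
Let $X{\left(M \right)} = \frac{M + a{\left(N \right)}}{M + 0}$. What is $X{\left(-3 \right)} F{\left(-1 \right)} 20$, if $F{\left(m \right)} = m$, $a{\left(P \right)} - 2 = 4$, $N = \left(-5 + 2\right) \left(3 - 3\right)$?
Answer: $20$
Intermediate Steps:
$N = 0$ ($N = \left(-3\right) 0 = 0$)
$a{\left(P \right)} = 6$ ($a{\left(P \right)} = 2 + 4 = 6$)
$X{\left(M \right)} = \frac{6 + M}{M}$ ($X{\left(M \right)} = \frac{M + 6}{M + 0} = \frac{6 + M}{M}$)
$X{\left(-3 \right)} F{\left(-1 \right)} 20 = \frac{6 - 3}{-3} \left(-1\right) 20 = \left(- \frac{1}{3}\right) 3 \left(-1\right) 20 = \left(-1\right) \left(-1\right) 20 = 1 \cdot 20 = 20$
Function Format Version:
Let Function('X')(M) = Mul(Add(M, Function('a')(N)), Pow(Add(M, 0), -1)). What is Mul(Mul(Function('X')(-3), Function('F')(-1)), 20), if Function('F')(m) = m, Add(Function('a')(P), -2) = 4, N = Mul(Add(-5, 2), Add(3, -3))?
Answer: 20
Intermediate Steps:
N = 0 (N = Mul(-3, 0) = 0)
Function('a')(P) = 6 (Function('a')(P) = Add(2, 4) = 6)
Function('X')(M) = Mul(Pow(M, -1), Add(6, M)) (Function('X')(M) = Mul(Add(M, 6), Pow(Add(M, 0), -1)) = Mul(Add(6, M), Pow(M, -1)) = Mul(Pow(M, -1), Add(6, M)))
Mul(Mul(Function('X')(-3), Function('F')(-1)), 20) = Mul(Mul(Mul(Pow(-3, -1), Add(6, -3)), -1), 20) = Mul(Mul(Mul(Rational(-1, 3), 3), -1), 20) = Mul(Mul(-1, -1), 20) = Mul(1, 20) = 20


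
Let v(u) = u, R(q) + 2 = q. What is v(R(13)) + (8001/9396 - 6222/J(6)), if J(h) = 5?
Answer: -6433903/5220 ≈ -1232.5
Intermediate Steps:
R(q) = -2 + q
v(R(13)) + (8001/9396 - 6222/J(6)) = (-2 + 13) + (8001/9396 - 6222/5) = 11 + (8001*(1/9396) - 6222*⅕) = 11 + (889/1044 - 6222/5) = 11 - 6491323/5220 = -6433903/5220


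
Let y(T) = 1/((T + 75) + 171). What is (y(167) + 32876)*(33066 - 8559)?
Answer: 47535839289/59 ≈ 8.0569e+8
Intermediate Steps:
y(T) = 1/(246 + T) (y(T) = 1/((75 + T) + 171) = 1/(246 + T))
(y(167) + 32876)*(33066 - 8559) = (1/(246 + 167) + 32876)*(33066 - 8559) = (1/413 + 32876)*24507 = (13577789/413)*24507 = 47535839289/59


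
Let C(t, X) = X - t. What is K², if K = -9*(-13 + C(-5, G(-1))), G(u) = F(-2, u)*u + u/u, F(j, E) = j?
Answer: 2025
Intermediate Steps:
G(u) = 1 - 2*u (G(u) = -2*u + u/u = -2*u + 1 = 1 - 2*u)
K = 45 (K = -9*(-13 + ((1 - 2*(-1)) - 1*(-5))) = -9*(-13 + ((1 + 2) + 5)) = -9*(-13 + (3 + 5)) = -9*(-13 + 8) = -9*(-5) = 45)
K² = 45² = 2025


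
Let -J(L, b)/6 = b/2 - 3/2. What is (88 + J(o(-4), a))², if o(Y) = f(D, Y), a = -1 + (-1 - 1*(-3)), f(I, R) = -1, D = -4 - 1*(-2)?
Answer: 8836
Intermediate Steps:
D = -2 (D = -4 + 2 = -2)
a = 1 (a = -1 + (-1 + 3) = -1 + 2 = 1)
o(Y) = -1
J(L, b) = 9 - 3*b (J(L, b) = -6*(b/2 - 3/2) = -6*(-3/2 + b/2) = 9 - 3*b)
(88 + J(o(-4), a))² = (88 + (9 - 3*1))² = (88 + (9 - 3))² = (88 + 6)² = 94² = 8836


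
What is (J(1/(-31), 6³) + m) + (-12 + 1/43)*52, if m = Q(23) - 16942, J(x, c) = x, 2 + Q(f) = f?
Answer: -23385916/1333 ≈ -17544.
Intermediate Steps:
Q(f) = -2 + f
m = -16921 (m = (-2 + 23) - 16942 = 21 - 16942 = -16921)
(J(1/(-31), 6³) + m) + (-12 + 1/43)*52 = (1/(-31) - 16921) + (-12 + 1/43)*52 = (-1/31 - 16921) + (-12 + 1/43)*52 = -524552/31 - 515/43*52 = -524552/31 - 26780/43 = -23385916/1333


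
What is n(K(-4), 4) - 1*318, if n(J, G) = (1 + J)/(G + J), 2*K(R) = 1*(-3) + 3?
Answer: -1271/4 ≈ -317.75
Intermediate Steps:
K(R) = 0 (K(R) = (1*(-3) + 3)/2 = (-3 + 3)/2 = (½)*0 = 0)
n(J, G) = (1 + J)/(G + J)
n(K(-4), 4) - 1*318 = (1 + 0)/(4 + 0) - 1*318 = 1/4 - 318 = (¼)*1 - 318 = ¼ - 318 = -1271/4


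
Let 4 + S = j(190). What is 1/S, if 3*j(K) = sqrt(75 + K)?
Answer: 36/121 + 3*sqrt(265)/121 ≈ 0.70113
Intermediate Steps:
j(K) = sqrt(75 + K)/3
S = -4 + sqrt(265)/3 (S = -4 + sqrt(75 + 190)/3 = -4 + sqrt(265)/3 ≈ 1.4263)
1/S = 1/(-4 + sqrt(265)/3)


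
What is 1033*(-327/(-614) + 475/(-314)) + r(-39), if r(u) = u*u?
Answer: 24508660/48199 ≈ 508.49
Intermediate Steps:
r(u) = u²
1033*(-327/(-614) + 475/(-314)) + r(-39) = 1033*(-327/(-614) + 475/(-314)) + (-39)² = 1033*(-327*(-1/614) + 475*(-1/314)) + 1521 = 1033*(327/614 - 475/314) + 1521 = 1033*(-47243/48199) + 1521 = -48802019/48199 + 1521 = 24508660/48199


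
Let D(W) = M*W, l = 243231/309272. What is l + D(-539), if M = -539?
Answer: 89850253943/309272 ≈ 2.9052e+5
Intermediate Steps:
l = 243231/309272 (l = 243231*(1/309272) = 243231/309272 ≈ 0.78646)
D(W) = -539*W
l + D(-539) = 243231/309272 - 539*(-539) = 243231/309272 + 290521 = 89850253943/309272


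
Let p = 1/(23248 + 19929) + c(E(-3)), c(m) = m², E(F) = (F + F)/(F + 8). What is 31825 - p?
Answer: 34351146228/1079425 ≈ 31824.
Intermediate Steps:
E(F) = 2*F/(8 + F) (E(F) = (2*F)/(8 + F) = 2*F/(8 + F))
p = 1554397/1079425 (p = 1/(23248 + 19929) + (2*(-3)/(8 - 3))² = 1/43177 + (2*(-3)/5)² = 1/43177 + (2*(-3)*(⅕))² = 1/43177 + (-6/5)² = 1/43177 + 36/25 = 1554397/1079425 ≈ 1.4400)
31825 - p = 31825 - 1*1554397/1079425 = 31825 - 1554397/1079425 = 34351146228/1079425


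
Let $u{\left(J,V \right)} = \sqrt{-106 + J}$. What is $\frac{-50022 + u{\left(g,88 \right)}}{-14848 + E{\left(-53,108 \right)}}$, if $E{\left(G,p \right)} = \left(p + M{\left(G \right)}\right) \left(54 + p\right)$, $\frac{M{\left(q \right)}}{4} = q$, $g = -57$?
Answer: $\frac{3573}{2264} - \frac{i \sqrt{163}}{31696} \approx 1.5782 - 0.0004028 i$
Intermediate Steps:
$M{\left(q \right)} = 4 q$
$E{\left(G,p \right)} = \left(54 + p\right) \left(p + 4 G\right)$ ($E{\left(G,p \right)} = \left(p + 4 G\right) \left(54 + p\right) = \left(54 + p\right) \left(p + 4 G\right)$)
$\frac{-50022 + u{\left(g,88 \right)}}{-14848 + E{\left(-53,108 \right)}} = \frac{-50022 + \sqrt{-106 - 57}}{-14848 + \left(108^{2} + 54 \cdot 108 + 216 \left(-53\right) + 4 \left(-53\right) 108\right)} = \frac{-50022 + \sqrt{-163}}{-14848 + \left(11664 + 5832 - 11448 - 22896\right)} = \frac{-50022 + i \sqrt{163}}{-14848 - 16848} = \frac{-50022 + i \sqrt{163}}{-31696} = \left(-50022 + i \sqrt{163}\right) \left(- \frac{1}{31696}\right) = \frac{3573}{2264} - \frac{i \sqrt{163}}{31696}$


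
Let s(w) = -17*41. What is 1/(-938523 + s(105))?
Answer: -1/939220 ≈ -1.0647e-6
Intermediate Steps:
s(w) = -697
1/(-938523 + s(105)) = 1/(-938523 - 697) = 1/(-939220) = -1/939220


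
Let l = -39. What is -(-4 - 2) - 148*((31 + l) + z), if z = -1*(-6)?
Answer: 302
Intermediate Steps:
z = 6
-(-4 - 2) - 148*((31 + l) + z) = -(-4 - 2) - 148*((31 - 39) + 6) = -1*(-6) - 148*(-8 + 6) = 6 - 148*(-2) = 6 + 296 = 302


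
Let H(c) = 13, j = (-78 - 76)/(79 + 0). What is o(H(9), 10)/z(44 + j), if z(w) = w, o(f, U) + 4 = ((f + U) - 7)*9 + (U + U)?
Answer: 6320/1661 ≈ 3.8049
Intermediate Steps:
j = -154/79 ≈ -1.9494
o(f, U) = -67 + 9*f + 11*U (o(f, U) = -4 + (((f + U) - 7)*9 + (U + U)) = -4 + (((U + f) - 7)*9 + 2*U) = -4 + ((-7 + U + f)*9 + 2*U) = -4 + ((-63 + 9*U + 9*f) + 2*U) = -4 + (-63 + 9*f + 11*U) = -67 + 9*f + 11*U)
o(H(9), 10)/z(44 + j) = (-67 + 9*13 + 11*10)/(44 - 154/79) = (-67 + 117 + 110)/(3322/79) = 160*(79/3322) = 6320/1661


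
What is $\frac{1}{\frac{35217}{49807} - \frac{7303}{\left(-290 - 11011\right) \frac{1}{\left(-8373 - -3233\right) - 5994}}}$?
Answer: $- \frac{562868907}{4049488973497} \approx -0.000139$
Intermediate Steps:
$\frac{1}{\frac{35217}{49807} - \frac{7303}{\left(-290 - 11011\right) \frac{1}{\left(-8373 - -3233\right) - 5994}}} = \frac{1}{35217 \cdot \frac{1}{49807} - \frac{7303}{\left(-11301\right) \frac{1}{\left(-8373 + 3233\right) - 5994}}} = \frac{1}{\frac{35217}{49807} - \frac{7303}{\left(-11301\right) \frac{1}{-5140 - 5994}}} = \frac{1}{\frac{35217}{49807} - \frac{7303}{\left(-11301\right) \frac{1}{-11134}}} = \frac{1}{\frac{35217}{49807} - \frac{7303}{\left(-11301\right) \left(- \frac{1}{11134}\right)}} = \frac{1}{\frac{35217}{49807} - \frac{7303}{\frac{11301}{11134}}} = \frac{1}{\frac{35217}{49807} - \frac{81311602}{11301}} = \frac{1}{- \frac{4049488973497}{562868907}} = - \frac{562868907}{4049488973497}$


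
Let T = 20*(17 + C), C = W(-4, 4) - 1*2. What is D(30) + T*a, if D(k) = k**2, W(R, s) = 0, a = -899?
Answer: -268800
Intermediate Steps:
C = -2 (C = 0 - 1*2 = 0 - 2 = -2)
T = 300 (T = 20*(17 - 2) = 20*15 = 300)
D(30) + T*a = 30**2 + 300*(-899) = 900 - 269700 = -268800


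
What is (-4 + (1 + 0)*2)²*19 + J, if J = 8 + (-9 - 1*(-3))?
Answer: 78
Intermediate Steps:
J = 2 (J = 8 + (-9 + 3) = 8 - 6 = 2)
(-4 + (1 + 0)*2)²*19 + J = (-4 + (1 + 0)*2)²*19 + 2 = (-4 + 1*2)²*19 + 2 = (-4 + 2)²*19 + 2 = (-2)²*19 + 2 = 4*19 + 2 = 76 + 2 = 78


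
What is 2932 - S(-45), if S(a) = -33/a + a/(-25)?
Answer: 43942/15 ≈ 2929.5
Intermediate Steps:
S(a) = -33/a - a/25 (S(a) = -33/a + a*(-1/25) = -33/a - a/25)
2932 - S(-45) = 2932 - (-33/(-45) - 1/25*(-45)) = 2932 - (-33*(-1/45) + 9/5) = 2932 - (11/15 + 9/5) = 2932 - 1*38/15 = 2932 - 38/15 = 43942/15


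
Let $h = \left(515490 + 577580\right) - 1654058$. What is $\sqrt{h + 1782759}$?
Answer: $\sqrt{1221771} \approx 1105.3$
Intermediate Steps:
$h = -560988$ ($h = 1093070 - 1654058 = -560988$)
$\sqrt{h + 1782759} = \sqrt{-560988 + 1782759} = \sqrt{1221771}$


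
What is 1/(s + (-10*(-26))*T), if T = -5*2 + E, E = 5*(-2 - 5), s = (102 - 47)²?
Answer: -1/8675 ≈ -0.00011527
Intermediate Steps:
s = 3025 (s = 55² = 3025)
E = -35 (E = 5*(-7) = -35)
T = -45 (T = -5*2 - 35 = -10 - 35 = -45)
1/(s + (-10*(-26))*T) = 1/(3025 - 10*(-26)*(-45)) = 1/(3025 + 260*(-45)) = 1/(3025 - 11700) = 1/(-8675) = -1/8675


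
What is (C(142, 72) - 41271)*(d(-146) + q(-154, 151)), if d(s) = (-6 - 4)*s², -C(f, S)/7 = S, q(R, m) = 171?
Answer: 8897615475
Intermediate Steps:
C(f, S) = -7*S
d(s) = -10*s²
(C(142, 72) - 41271)*(d(-146) + q(-154, 151)) = (-7*72 - 41271)*(-10*(-146)² + 171) = (-504 - 41271)*(-10*21316 + 171) = -41775*(-213160 + 171) = -41775*(-212989) = 8897615475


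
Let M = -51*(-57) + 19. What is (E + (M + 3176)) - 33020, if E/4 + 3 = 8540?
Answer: 7230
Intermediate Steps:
E = 34148 (E = -12 + 4*8540 = -12 + 34160 = 34148)
M = 2926 (M = 2907 + 19 = 2926)
(E + (M + 3176)) - 33020 = (34148 + (2926 + 3176)) - 33020 = (34148 + 6102) - 33020 = 40250 - 33020 = 7230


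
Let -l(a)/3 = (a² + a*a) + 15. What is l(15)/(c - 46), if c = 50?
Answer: -1395/4 ≈ -348.75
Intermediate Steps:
l(a) = -45 - 6*a² (l(a) = -3*((a² + a*a) + 15) = -3*((a² + a²) + 15) = -3*(2*a² + 15) = -3*(15 + 2*a²) = -45 - 6*a²)
l(15)/(c - 46) = (-45 - 6*15²)/(50 - 46) = (-45 - 6*225)/4 = (-45 - 1350)*(¼) = -1395*¼ = -1395/4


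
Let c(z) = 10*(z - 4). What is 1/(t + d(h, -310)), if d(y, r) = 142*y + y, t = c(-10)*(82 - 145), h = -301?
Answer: -1/34223 ≈ -2.9220e-5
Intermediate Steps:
c(z) = -40 + 10*z (c(z) = 10*(-4 + z) = -40 + 10*z)
t = 8820 (t = (-40 + 10*(-10))*(82 - 145) = (-40 - 100)*(-63) = -140*(-63) = 8820)
d(y, r) = 143*y
1/(t + d(h, -310)) = 1/(8820 + 143*(-301)) = 1/(8820 - 43043) = 1/(-34223) = -1/34223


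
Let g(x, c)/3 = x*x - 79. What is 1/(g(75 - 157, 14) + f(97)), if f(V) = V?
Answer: 1/20032 ≈ 4.9920e-5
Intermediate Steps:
g(x, c) = -237 + 3*x² (g(x, c) = 3*(x*x - 79) = 3*(x² - 79) = 3*(-79 + x²) = -237 + 3*x²)
1/(g(75 - 157, 14) + f(97)) = 1/((-237 + 3*(75 - 157)²) + 97) = 1/((-237 + 3*(-82)²) + 97) = 1/((-237 + 3*6724) + 97) = 1/((-237 + 20172) + 97) = 1/(19935 + 97) = 1/20032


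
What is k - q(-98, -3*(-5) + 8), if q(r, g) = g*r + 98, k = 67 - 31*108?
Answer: -1125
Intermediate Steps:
k = -3281 (k = 67 - 3348 = -3281)
q(r, g) = 98 + g*r
k - q(-98, -3*(-5) + 8) = -3281 - (98 + (-3*(-5) + 8)*(-98)) = -3281 - (98 + (15 + 8)*(-98)) = -3281 - (98 + 23*(-98)) = -3281 - (98 - 2254) = -3281 - 1*(-2156) = -3281 + 2156 = -1125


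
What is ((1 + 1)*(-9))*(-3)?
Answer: 54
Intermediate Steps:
((1 + 1)*(-9))*(-3) = (2*(-9))*(-3) = -18*(-3) = 54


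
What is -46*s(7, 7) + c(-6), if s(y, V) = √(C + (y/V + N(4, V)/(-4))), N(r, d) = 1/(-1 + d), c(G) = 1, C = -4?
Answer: 1 - 23*I*√438/6 ≈ 1.0 - 80.226*I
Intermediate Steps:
s(y, V) = √(-4 - 1/(4*(-1 + V)) + y/V) (s(y, V) = √(-4 + (y/V + 1/((-1 + V)*(-4)))) = √(-4 + (y/V - ¼/(-1 + V))) = √(-4 + (y/V - 1/(4*(-1 + V)))) = √(-4 + (-1/(4*(-1 + V)) + y/V)) = √(-4 - 1/(4*(-1 + V)) + y/V))
-46*s(7, 7) + c(-6) = -23*√((-1*7 - 16*7*(-1 + 7) + 4*7*(-1 + 7))/(7*(-1 + 7))) + 1 = -23*√((⅐)*(-7 - 16*7*6 + 4*7*6)/6) + 1 = -23*√((⅐)*(⅙)*(-7 - 672 + 168)) + 1 = -23*√((⅐)*(⅙)*(-511)) + 1 = -23*√(-73/6) + 1 = -23*I*√438/6 + 1 = 1 - 23*I*√438/6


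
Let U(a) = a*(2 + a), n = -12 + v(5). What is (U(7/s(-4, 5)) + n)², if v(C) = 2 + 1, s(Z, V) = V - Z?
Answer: 306916/6561 ≈ 46.779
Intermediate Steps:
v(C) = 3
n = -9 (n = -12 + 3 = -9)
(U(7/s(-4, 5)) + n)² = ((7/(5 - 1*(-4)))*(2 + 7/(5 - 1*(-4))) - 9)² = ((7/(5 + 4))*(2 + 7/(5 + 4)) - 9)² = ((7/9)*(2 + 7/9) - 9)² = ((7*(⅑))*(2 + 7*(⅑)) - 9)² = (7*(2 + 7/9)/9 - 9)² = ((7/9)*(25/9) - 9)² = (175/81 - 9)² = (-554/81)² = 306916/6561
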